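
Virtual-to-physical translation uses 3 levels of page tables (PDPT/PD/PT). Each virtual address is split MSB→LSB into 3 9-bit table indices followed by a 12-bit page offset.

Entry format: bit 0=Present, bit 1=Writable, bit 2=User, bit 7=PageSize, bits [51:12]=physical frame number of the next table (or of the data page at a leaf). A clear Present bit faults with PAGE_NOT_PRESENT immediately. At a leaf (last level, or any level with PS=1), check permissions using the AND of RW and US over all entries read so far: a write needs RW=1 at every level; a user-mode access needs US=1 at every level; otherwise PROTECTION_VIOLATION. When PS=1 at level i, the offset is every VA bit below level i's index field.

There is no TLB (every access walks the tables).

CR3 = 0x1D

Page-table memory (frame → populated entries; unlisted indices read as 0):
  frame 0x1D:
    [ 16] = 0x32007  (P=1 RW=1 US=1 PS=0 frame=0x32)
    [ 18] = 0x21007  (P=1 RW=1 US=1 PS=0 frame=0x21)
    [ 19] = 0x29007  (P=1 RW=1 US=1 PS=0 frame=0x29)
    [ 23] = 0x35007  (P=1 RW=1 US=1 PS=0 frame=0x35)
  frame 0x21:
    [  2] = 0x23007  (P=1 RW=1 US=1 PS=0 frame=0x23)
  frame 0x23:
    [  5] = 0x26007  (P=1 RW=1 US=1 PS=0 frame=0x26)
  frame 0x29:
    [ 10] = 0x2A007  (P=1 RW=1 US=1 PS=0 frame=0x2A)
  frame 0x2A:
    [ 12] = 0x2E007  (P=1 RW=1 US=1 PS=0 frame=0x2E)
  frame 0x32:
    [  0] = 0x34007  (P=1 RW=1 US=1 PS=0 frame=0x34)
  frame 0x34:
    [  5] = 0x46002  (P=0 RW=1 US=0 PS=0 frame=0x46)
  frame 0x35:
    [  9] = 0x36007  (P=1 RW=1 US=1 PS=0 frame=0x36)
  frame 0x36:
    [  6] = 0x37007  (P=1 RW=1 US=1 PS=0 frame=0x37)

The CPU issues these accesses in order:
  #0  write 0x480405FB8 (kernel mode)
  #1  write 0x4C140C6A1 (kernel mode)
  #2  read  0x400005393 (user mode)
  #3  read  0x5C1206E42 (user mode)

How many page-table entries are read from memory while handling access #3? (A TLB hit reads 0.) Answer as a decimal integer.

Walk each access:
#0 VA=0x480405FB8 (w,kernel):
  L0 @0x1D[18] → 0x21007  P=1,RW=1,US=1,PS=0
  L1 @0x21[2] → 0x23007  P=1,RW=1,US=1,PS=0
  L2 @0x23[5] → 0x26007  P=1,RW=1,US=1,PS=0
  ✓ 0x26FB8  — 3 lookups
#1 VA=0x4C140C6A1 (w,kernel):
  L0 @0x1D[19] → 0x29007  P=1,RW=1,US=1,PS=0
  L1 @0x29[10] → 0x2A007  P=1,RW=1,US=1,PS=0
  L2 @0x2A[12] → 0x2E007  P=1,RW=1,US=1,PS=0
  ✓ 0x2E6A1  — 3 lookups
#2 VA=0x400005393 (r,user):
  L0 @0x1D[16] → 0x32007  P=1,RW=1,US=1,PS=0
  L1 @0x32[0] → 0x34007  P=1,RW=1,US=1,PS=0
  L2 @0x34[5] → 0x46002  P=0,RW=1,US=0,PS=0
  ✗ PAGE_NOT_PRESENT  [3 reads]
#3 VA=0x5C1206E42 (r,user):
  L0 @0x1D[23] → 0x35007  P=1,RW=1,US=1,PS=0
  L1 @0x35[9] → 0x36007  P=1,RW=1,US=1,PS=0
  L2 @0x36[6] → 0x37007  P=1,RW=1,US=1,PS=0
  ✓ 0x37E42  — 3 lookups

Entries read for #3: 3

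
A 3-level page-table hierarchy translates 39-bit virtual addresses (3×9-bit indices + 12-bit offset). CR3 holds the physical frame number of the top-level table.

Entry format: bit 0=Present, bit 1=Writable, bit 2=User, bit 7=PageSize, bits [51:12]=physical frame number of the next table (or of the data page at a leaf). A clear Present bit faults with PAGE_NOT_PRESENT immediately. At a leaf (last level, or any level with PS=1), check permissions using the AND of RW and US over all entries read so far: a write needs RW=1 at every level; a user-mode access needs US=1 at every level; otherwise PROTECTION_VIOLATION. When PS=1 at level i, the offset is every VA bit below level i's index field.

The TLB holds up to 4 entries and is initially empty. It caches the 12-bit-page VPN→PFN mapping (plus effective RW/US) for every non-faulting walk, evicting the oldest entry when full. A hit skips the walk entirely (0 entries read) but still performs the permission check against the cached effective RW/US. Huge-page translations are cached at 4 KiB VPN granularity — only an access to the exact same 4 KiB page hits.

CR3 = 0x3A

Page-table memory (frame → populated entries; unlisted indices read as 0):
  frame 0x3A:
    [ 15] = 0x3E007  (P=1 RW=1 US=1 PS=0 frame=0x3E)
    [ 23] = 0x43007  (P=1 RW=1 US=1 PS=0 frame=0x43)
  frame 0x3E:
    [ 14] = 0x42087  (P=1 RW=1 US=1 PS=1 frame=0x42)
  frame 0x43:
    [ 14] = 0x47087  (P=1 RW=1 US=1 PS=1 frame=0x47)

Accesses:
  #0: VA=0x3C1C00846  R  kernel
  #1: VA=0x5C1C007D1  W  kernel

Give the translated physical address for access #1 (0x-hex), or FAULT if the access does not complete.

Per-access translation:
#0 VA=0x3C1C00846 (r,kernel):
  L0 @0x3A[15] → 0x3E007  P=1,RW=1,US=1,PS=0
  L1 @0x3E[14] → 0x42087  P=1,RW=1,US=1,PS=1
  → PA=0x42846 (huge @L1)  (2 entries read)
#1 VA=0x5C1C007D1 (w,kernel):
  L0 @0x3A[23] → 0x43007  P=1,RW=1,US=1,PS=0
  L1 @0x43[14] → 0x47087  P=1,RW=1,US=1,PS=1
  → PA=0x477D1 (huge @L1)  (2 entries read)

Access #1 PA: 0x477D1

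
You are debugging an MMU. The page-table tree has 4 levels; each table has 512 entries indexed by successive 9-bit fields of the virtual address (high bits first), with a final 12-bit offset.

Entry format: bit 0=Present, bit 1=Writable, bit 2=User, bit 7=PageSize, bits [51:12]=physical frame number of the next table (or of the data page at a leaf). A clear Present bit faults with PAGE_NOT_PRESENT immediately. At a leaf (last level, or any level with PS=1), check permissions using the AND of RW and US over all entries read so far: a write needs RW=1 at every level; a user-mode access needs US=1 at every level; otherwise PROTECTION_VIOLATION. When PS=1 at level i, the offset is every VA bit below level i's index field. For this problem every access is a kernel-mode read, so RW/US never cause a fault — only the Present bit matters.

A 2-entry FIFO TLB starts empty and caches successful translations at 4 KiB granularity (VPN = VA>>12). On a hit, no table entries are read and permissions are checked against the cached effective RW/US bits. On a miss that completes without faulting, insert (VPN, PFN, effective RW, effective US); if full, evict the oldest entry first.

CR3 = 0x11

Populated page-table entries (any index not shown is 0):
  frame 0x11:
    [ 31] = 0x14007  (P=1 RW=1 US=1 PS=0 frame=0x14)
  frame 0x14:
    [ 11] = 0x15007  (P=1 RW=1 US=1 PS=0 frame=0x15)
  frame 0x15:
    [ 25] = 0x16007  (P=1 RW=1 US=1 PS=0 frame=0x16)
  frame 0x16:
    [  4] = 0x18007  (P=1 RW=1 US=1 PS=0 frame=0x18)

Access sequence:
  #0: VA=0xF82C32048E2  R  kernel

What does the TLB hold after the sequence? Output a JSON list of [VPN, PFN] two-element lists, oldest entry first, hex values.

Per-access translation:
#0 VA=0xF82C32048E2 (r,kernel):
  L0: frame=0x11 idx=31 entry=0x14007 [P=1 RW=1 US=1 PS=0]
  L1: frame=0x14 idx=11 entry=0x15007 [P=1 RW=1 US=1 PS=0]
  L2: frame=0x15 idx=25 entry=0x16007 [P=1 RW=1 US=1 PS=0]
  L3: frame=0x16 idx=4 entry=0x18007 [P=1 RW=1 US=1 PS=0]
  ⇒ phys 0x188E2  [4 reads]

TLB: [["0xF82C3204", "0x18"]]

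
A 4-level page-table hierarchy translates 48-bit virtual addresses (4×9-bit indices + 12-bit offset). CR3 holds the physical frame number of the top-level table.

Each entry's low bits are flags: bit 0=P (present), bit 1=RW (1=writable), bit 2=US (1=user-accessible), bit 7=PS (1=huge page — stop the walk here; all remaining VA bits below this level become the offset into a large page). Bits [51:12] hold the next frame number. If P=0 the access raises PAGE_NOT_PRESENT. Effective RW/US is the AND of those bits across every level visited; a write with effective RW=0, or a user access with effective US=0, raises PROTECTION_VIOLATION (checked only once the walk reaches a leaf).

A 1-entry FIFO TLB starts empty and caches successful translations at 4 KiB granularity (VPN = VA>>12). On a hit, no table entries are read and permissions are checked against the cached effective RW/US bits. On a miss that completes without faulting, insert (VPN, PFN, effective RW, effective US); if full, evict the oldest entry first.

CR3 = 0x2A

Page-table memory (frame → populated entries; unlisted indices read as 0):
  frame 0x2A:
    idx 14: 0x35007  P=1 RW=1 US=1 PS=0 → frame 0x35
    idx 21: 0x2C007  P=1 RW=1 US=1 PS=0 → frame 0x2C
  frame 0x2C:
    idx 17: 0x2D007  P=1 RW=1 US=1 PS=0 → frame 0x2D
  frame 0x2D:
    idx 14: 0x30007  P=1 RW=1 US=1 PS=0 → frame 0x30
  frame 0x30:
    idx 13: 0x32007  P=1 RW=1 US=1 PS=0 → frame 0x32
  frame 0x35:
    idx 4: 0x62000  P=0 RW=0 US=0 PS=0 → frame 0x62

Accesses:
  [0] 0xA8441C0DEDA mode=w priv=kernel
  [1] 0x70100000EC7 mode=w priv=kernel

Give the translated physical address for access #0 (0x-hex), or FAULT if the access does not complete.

Per-access translation:
#0 VA=0xA8441C0DEDA (w,kernel):
  L0 @0x2A[21] → 0x2C007  P=1,RW=1,US=1,PS=0
  L1 @0x2C[17] → 0x2D007  P=1,RW=1,US=1,PS=0
  L2 @0x2D[14] → 0x30007  P=1,RW=1,US=1,PS=0
  L3 @0x30[13] → 0x32007  P=1,RW=1,US=1,PS=0
  → PA=0x32EDA  (4 entries read)
#1 VA=0x70100000EC7 (w,kernel):
  L0 @0x2A[14] → 0x35007  P=1,RW=1,US=1,PS=0
  L1 @0x35[4] → 0x62000  P=0,RW=0,US=0,PS=0
  ✗ PAGE_NOT_PRESENT  [2 reads]

Access #0 PA: 0x32EDA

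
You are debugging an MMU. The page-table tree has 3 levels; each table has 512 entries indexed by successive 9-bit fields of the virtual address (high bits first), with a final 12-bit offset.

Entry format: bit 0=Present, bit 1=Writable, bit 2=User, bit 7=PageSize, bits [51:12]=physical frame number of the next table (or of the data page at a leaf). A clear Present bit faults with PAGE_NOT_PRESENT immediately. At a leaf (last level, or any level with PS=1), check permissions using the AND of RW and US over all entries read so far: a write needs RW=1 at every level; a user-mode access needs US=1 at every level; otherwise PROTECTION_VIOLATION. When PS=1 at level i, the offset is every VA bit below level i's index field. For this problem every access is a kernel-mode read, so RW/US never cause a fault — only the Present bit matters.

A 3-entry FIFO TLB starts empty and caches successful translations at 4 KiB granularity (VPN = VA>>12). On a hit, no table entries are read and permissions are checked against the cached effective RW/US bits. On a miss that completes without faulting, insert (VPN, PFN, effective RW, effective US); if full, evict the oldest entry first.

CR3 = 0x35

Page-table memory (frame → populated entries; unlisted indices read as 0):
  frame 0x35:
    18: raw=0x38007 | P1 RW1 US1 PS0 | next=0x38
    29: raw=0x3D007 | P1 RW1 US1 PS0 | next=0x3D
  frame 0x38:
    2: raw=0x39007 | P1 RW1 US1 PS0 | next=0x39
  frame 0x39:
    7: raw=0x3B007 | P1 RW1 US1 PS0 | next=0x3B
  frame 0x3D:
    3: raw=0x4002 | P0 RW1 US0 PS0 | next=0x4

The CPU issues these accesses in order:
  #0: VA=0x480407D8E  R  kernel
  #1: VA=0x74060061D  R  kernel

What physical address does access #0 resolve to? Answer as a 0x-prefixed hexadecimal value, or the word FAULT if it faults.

Per-access translation:
#0 VA=0x480407D8E (r,kernel):
  L0: frame=0x35 idx=18 entry=0x38007 [P=1 RW=1 US=1 PS=0]
  L1: frame=0x38 idx=2 entry=0x39007 [P=1 RW=1 US=1 PS=0]
  L2: frame=0x39 idx=7 entry=0x3B007 [P=1 RW=1 US=1 PS=0]
  → PA=0x3BD8E  (3 entries read)
#1 VA=0x74060061D (r,kernel):
  L0: frame=0x35 idx=29 entry=0x3D007 [P=1 RW=1 US=1 PS=0]
  L1: frame=0x3D idx=3 entry=0x4002 [P=0 RW=1 US=0 PS=0]
  → PAGE_NOT_PRESENT  (2 entries read)

Access #0 PA: 0x3BD8E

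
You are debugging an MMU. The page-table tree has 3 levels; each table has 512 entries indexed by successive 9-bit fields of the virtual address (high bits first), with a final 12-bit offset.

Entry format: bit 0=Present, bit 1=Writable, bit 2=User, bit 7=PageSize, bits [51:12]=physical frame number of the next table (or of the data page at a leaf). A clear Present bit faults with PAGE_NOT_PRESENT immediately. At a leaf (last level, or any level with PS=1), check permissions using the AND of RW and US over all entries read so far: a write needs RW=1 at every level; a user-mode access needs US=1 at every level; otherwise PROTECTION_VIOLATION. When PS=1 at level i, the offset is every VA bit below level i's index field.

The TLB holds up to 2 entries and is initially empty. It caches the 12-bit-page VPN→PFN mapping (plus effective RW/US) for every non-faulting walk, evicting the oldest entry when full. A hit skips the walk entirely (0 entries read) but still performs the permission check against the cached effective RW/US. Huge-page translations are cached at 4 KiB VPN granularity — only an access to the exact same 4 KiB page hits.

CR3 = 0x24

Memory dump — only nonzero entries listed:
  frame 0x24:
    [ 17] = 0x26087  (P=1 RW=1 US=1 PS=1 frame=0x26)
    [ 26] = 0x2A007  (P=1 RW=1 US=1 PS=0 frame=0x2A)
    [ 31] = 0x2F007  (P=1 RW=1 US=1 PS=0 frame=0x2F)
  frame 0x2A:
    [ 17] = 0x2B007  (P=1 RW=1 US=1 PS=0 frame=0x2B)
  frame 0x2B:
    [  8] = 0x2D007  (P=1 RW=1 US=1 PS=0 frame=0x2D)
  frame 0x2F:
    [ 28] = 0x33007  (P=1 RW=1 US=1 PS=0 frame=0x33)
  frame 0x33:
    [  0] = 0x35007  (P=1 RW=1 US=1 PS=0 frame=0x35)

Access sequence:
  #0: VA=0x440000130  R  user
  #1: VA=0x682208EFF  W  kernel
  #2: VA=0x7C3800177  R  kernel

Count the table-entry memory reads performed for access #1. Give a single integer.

Per-access translation:
#0 VA=0x440000130 (r,user):
  L0: frame=0x24 idx=17 entry=0x26087 [P=1 RW=1 US=1 PS=1]
  ✓ 0x26130 (huge @L0)  — 1 lookups
#1 VA=0x682208EFF (w,kernel):
  L0: frame=0x24 idx=26 entry=0x2A007 [P=1 RW=1 US=1 PS=0]
  L1: frame=0x2A idx=17 entry=0x2B007 [P=1 RW=1 US=1 PS=0]
  L2: frame=0x2B idx=8 entry=0x2D007 [P=1 RW=1 US=1 PS=0]
  ✓ 0x2DEFF  — 3 lookups
#2 VA=0x7C3800177 (r,kernel):
  L0: frame=0x24 idx=31 entry=0x2F007 [P=1 RW=1 US=1 PS=0]
  L1: frame=0x2F idx=28 entry=0x33007 [P=1 RW=1 US=1 PS=0]
  L2: frame=0x33 idx=0 entry=0x35007 [P=1 RW=1 US=1 PS=0]
  ✓ 0x35177  — 3 lookups

Entries read for #1: 3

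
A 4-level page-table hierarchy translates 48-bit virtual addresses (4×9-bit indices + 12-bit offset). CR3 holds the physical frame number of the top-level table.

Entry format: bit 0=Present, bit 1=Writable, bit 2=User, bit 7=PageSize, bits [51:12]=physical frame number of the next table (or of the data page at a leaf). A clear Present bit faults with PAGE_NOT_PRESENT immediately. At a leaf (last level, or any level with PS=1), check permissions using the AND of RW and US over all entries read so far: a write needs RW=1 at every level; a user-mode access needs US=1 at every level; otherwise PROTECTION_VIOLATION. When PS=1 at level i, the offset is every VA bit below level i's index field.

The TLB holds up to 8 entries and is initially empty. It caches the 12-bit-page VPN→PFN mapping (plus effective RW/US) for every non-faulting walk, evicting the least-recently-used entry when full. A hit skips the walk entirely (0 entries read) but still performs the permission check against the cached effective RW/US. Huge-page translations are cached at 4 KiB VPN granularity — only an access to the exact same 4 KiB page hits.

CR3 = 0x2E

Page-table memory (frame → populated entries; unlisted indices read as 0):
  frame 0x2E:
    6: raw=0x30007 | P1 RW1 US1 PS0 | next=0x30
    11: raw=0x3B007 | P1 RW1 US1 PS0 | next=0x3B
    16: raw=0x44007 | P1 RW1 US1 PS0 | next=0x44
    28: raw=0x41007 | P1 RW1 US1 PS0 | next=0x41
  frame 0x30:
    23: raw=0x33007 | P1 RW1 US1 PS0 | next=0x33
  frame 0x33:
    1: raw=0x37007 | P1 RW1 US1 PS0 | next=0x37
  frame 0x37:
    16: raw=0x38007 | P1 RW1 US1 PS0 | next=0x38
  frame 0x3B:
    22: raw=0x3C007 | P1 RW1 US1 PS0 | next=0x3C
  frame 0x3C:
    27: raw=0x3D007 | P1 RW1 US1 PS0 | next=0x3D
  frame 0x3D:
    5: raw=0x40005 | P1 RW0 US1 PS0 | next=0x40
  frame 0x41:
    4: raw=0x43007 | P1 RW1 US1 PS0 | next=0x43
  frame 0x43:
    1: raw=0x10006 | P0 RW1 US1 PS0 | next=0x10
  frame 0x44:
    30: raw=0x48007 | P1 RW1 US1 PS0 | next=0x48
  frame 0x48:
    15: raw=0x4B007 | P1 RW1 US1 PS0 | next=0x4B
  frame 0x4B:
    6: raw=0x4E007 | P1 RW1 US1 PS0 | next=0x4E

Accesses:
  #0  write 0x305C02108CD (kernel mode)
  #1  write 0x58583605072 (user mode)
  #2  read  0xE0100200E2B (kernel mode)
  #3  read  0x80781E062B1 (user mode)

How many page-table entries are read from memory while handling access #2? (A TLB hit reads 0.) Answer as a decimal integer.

Walk each access:
#0 VA=0x305C02108CD (w,kernel):
  L0: frame=0x2E idx=6 entry=0x30007 [P=1 RW=1 US=1 PS=0]
  L1: frame=0x30 idx=23 entry=0x33007 [P=1 RW=1 US=1 PS=0]
  L2: frame=0x33 idx=1 entry=0x37007 [P=1 RW=1 US=1 PS=0]
  L3: frame=0x37 idx=16 entry=0x38007 [P=1 RW=1 US=1 PS=0]
  ⇒ phys 0x388CD  [4 reads]
#1 VA=0x58583605072 (w,user):
  L0: frame=0x2E idx=11 entry=0x3B007 [P=1 RW=1 US=1 PS=0]
  L1: frame=0x3B idx=22 entry=0x3C007 [P=1 RW=1 US=1 PS=0]
  L2: frame=0x3C idx=27 entry=0x3D007 [P=1 RW=1 US=1 PS=0]
  L3: frame=0x3D idx=5 entry=0x40005 [P=1 RW=0 US=1 PS=0]
  → PROTECTION_VIOLATION  (4 entries read)
#2 VA=0xE0100200E2B (r,kernel):
  L0: frame=0x2E idx=28 entry=0x41007 [P=1 RW=1 US=1 PS=0]
  L1: frame=0x41 idx=4 entry=0x43007 [P=1 RW=1 US=1 PS=0]
  L2: frame=0x43 idx=1 entry=0x10006 [P=0 RW=1 US=1 PS=0]
  → PAGE_NOT_PRESENT  (3 entries read)
#3 VA=0x80781E062B1 (r,user):
  L0: frame=0x2E idx=16 entry=0x44007 [P=1 RW=1 US=1 PS=0]
  L1: frame=0x44 idx=30 entry=0x48007 [P=1 RW=1 US=1 PS=0]
  L2: frame=0x48 idx=15 entry=0x4B007 [P=1 RW=1 US=1 PS=0]
  L3: frame=0x4B idx=6 entry=0x4E007 [P=1 RW=1 US=1 PS=0]
  ⇒ phys 0x4E2B1  [4 reads]

Entries read for #2: 3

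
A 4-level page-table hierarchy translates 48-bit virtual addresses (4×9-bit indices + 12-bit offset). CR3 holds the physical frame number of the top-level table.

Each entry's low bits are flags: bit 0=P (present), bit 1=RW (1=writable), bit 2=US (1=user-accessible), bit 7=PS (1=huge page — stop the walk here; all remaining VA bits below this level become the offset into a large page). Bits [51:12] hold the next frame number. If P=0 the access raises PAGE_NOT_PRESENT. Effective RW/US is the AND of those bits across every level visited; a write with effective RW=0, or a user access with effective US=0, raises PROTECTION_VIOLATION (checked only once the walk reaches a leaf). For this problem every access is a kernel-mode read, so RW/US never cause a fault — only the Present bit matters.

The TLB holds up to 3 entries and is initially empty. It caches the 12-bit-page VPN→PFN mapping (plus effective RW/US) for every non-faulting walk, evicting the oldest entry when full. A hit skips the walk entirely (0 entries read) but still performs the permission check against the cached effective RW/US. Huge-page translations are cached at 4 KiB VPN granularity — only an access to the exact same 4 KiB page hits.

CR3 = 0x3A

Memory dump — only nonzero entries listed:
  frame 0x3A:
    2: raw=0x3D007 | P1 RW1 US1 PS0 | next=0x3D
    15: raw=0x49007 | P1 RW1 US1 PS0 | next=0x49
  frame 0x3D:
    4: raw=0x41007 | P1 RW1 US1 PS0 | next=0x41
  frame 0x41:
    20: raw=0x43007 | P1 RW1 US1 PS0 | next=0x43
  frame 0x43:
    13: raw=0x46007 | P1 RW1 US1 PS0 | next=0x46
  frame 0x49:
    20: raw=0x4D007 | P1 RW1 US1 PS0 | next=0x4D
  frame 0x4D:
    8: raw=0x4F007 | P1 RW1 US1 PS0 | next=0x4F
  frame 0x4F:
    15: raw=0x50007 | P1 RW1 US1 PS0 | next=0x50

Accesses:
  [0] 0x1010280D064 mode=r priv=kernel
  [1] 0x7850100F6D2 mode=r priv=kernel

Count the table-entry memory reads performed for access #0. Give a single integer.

Trace:
#0 VA=0x1010280D064 (r,kernel):
  lvl0: tbl 0x3A, slot 2 ⇒ 0x3D007 (P1/RW1/US1/PS0)
  lvl1: tbl 0x3D, slot 4 ⇒ 0x41007 (P1/RW1/US1/PS0)
  lvl2: tbl 0x41, slot 20 ⇒ 0x43007 (P1/RW1/US1/PS0)
  lvl3: tbl 0x43, slot 13 ⇒ 0x46007 (P1/RW1/US1/PS0)
  ⇒ phys 0x46064  [4 reads]
#1 VA=0x7850100F6D2 (r,kernel):
  lvl0: tbl 0x3A, slot 15 ⇒ 0x49007 (P1/RW1/US1/PS0)
  lvl1: tbl 0x49, slot 20 ⇒ 0x4D007 (P1/RW1/US1/PS0)
  lvl2: tbl 0x4D, slot 8 ⇒ 0x4F007 (P1/RW1/US1/PS0)
  lvl3: tbl 0x4F, slot 15 ⇒ 0x50007 (P1/RW1/US1/PS0)
  ⇒ phys 0x506D2  [4 reads]

Entries read for #0: 4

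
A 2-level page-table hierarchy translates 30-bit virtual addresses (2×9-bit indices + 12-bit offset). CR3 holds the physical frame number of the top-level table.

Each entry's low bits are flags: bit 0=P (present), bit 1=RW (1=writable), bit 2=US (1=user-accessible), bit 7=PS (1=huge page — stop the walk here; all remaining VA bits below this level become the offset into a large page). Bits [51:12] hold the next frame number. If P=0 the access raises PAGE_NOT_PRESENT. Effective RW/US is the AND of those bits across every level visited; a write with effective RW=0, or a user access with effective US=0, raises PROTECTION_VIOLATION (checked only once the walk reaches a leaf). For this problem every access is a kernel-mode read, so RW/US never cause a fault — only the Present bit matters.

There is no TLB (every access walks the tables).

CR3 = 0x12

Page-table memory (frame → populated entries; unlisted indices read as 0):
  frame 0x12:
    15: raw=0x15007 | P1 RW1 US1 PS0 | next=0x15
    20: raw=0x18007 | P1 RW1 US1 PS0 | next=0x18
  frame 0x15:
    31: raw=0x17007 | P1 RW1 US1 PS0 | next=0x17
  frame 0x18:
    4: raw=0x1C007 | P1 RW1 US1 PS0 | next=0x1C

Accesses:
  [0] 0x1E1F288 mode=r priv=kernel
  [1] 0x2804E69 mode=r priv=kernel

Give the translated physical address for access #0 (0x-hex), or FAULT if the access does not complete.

Per-access translation:
#0 VA=0x1E1F288 (r,kernel):
  [0] read 0x12 idx=15: raw=0x15007 flags P=1 W=1 U=1 S=0
  [1] read 0x15 idx=31: raw=0x17007 flags P=1 W=1 U=1 S=0
  → PA=0x17288  (2 entries read)
#1 VA=0x2804E69 (r,kernel):
  [0] read 0x12 idx=20: raw=0x18007 flags P=1 W=1 U=1 S=0
  [1] read 0x18 idx=4: raw=0x1C007 flags P=1 W=1 U=1 S=0
  → PA=0x1CE69  (2 entries read)

Access #0 PA: 0x17288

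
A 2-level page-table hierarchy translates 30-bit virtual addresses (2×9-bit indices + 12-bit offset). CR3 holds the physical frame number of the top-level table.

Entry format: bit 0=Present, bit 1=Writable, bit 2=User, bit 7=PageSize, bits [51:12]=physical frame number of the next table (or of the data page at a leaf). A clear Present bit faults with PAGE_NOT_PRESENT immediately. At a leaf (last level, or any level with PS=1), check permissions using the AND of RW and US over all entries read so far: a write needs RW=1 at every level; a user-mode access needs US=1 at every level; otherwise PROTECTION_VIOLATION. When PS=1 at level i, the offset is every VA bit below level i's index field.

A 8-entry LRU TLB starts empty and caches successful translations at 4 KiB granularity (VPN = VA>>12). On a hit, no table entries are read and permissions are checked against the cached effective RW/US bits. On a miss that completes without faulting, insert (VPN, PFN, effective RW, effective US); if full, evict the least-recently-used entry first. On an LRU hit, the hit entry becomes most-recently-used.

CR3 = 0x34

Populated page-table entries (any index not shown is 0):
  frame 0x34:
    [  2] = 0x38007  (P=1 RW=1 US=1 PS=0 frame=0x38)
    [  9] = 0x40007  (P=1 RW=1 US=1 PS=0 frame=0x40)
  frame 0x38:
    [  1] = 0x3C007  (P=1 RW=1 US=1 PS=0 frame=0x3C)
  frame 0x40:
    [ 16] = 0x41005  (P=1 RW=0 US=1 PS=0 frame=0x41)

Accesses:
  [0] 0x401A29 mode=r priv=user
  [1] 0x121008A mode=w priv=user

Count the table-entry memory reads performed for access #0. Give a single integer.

Trace:
#0 VA=0x401A29 (r,user):
  L0: frame=0x34 idx=2 entry=0x38007 [P=1 RW=1 US=1 PS=0]
  L1: frame=0x38 idx=1 entry=0x3C007 [P=1 RW=1 US=1 PS=0]
  ⇒ phys 0x3CA29  [2 reads]
#1 VA=0x121008A (w,user):
  L0: frame=0x34 idx=9 entry=0x40007 [P=1 RW=1 US=1 PS=0]
  L1: frame=0x40 idx=16 entry=0x41005 [P=1 RW=0 US=1 PS=0]
  ✗ PROTECTION_VIOLATION  [2 reads]

Entries read for #0: 2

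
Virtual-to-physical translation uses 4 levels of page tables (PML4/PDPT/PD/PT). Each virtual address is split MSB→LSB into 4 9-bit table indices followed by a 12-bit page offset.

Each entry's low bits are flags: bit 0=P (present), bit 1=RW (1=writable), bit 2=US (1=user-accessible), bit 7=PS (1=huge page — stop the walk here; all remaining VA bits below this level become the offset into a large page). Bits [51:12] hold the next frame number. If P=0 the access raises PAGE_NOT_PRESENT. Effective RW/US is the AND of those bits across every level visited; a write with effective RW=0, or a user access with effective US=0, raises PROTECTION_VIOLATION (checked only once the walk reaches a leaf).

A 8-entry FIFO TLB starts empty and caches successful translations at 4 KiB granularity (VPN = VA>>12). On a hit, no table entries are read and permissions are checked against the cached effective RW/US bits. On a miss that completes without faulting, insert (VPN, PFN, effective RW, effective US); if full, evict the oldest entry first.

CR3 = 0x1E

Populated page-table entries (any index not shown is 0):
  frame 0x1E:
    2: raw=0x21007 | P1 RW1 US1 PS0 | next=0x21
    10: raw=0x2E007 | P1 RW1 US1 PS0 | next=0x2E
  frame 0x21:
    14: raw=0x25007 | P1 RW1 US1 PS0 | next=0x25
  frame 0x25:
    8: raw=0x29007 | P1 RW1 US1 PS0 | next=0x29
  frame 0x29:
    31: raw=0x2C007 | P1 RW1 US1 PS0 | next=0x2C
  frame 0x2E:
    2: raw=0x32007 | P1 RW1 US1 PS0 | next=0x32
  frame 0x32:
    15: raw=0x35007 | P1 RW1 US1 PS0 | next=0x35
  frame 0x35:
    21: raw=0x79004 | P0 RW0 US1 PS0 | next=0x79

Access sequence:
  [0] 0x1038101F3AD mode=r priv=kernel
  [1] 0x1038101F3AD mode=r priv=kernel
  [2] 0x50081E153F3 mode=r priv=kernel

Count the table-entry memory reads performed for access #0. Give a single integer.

Per-access translation:
#0 VA=0x1038101F3AD (r,kernel):
  L0: frame=0x1E idx=2 entry=0x21007 [P=1 RW=1 US=1 PS=0]
  L1: frame=0x21 idx=14 entry=0x25007 [P=1 RW=1 US=1 PS=0]
  L2: frame=0x25 idx=8 entry=0x29007 [P=1 RW=1 US=1 PS=0]
  L3: frame=0x29 idx=31 entry=0x2C007 [P=1 RW=1 US=1 PS=0]
  ⇒ phys 0x2C3AD  [4 reads]
#1 VA=0x1038101F3AD (r,kernel):
  TLB hit vpn=0x1038101F → PA=0x2C3AD
#2 VA=0x50081E153F3 (r,kernel):
  L0: frame=0x1E idx=10 entry=0x2E007 [P=1 RW=1 US=1 PS=0]
  L1: frame=0x2E idx=2 entry=0x32007 [P=1 RW=1 US=1 PS=0]
  L2: frame=0x32 idx=15 entry=0x35007 [P=1 RW=1 US=1 PS=0]
  L3: frame=0x35 idx=21 entry=0x79004 [P=0 RW=0 US=1 PS=0]
  → PAGE_NOT_PRESENT  (4 entries read)

Entries read for #0: 4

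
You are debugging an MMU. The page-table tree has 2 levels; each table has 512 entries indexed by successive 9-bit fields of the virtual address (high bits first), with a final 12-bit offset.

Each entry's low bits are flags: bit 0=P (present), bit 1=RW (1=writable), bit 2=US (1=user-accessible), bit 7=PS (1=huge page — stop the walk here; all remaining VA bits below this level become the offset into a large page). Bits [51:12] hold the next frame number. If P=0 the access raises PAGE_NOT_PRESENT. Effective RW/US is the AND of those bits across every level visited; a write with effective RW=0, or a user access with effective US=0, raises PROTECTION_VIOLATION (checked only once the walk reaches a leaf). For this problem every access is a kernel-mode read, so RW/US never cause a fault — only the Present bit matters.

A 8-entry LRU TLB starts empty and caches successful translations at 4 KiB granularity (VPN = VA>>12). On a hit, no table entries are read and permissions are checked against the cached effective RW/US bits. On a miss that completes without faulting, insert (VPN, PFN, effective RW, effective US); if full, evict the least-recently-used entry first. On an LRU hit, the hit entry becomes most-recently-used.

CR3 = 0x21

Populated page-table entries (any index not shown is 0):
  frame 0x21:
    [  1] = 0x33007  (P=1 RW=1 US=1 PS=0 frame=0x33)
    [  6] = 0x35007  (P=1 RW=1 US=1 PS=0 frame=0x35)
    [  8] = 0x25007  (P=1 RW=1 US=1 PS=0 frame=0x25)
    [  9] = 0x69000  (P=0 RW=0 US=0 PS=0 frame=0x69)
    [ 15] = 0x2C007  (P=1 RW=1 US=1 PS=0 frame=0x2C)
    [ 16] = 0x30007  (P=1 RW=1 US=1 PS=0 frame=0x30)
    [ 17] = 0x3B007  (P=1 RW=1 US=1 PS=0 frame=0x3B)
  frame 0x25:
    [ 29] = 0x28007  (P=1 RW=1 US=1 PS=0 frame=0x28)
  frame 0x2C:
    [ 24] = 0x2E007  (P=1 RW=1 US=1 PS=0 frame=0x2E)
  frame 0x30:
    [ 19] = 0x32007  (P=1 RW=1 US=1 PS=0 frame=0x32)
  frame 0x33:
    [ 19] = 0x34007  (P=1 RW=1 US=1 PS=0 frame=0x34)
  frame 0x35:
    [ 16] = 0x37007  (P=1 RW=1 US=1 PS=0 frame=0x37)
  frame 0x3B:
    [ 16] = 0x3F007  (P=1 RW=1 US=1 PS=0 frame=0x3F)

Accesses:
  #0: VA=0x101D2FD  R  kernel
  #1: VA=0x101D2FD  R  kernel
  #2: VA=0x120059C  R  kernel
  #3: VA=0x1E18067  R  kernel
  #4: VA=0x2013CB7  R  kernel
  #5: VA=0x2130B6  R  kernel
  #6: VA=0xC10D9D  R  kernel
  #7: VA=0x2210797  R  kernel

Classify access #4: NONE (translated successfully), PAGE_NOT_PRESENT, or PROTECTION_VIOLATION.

Per-access translation:
#0 VA=0x101D2FD (r,kernel):
  lvl0: tbl 0x21, slot 8 ⇒ 0x25007 (P1/RW1/US1/PS0)
  lvl1: tbl 0x25, slot 29 ⇒ 0x28007 (P1/RW1/US1/PS0)
  ⇒ phys 0x282FD  [2 reads]
#1 VA=0x101D2FD (r,kernel):
  TLB hit vpn=0x101D → PA=0x282FD
#2 VA=0x120059C (r,kernel):
  lvl0: tbl 0x21, slot 9 ⇒ 0x69000 (P0/RW0/US0/PS0)
  ✗ PAGE_NOT_PRESENT  [1 reads]
#3 VA=0x1E18067 (r,kernel):
  lvl0: tbl 0x21, slot 15 ⇒ 0x2C007 (P1/RW1/US1/PS0)
  lvl1: tbl 0x2C, slot 24 ⇒ 0x2E007 (P1/RW1/US1/PS0)
  ⇒ phys 0x2E067  [2 reads]
#4 VA=0x2013CB7 (r,kernel):
  lvl0: tbl 0x21, slot 16 ⇒ 0x30007 (P1/RW1/US1/PS0)
  lvl1: tbl 0x30, slot 19 ⇒ 0x32007 (P1/RW1/US1/PS0)
  ⇒ phys 0x32CB7  [2 reads]
#5 VA=0x2130B6 (r,kernel):
  lvl0: tbl 0x21, slot 1 ⇒ 0x33007 (P1/RW1/US1/PS0)
  lvl1: tbl 0x33, slot 19 ⇒ 0x34007 (P1/RW1/US1/PS0)
  ⇒ phys 0x340B6  [2 reads]
#6 VA=0xC10D9D (r,kernel):
  lvl0: tbl 0x21, slot 6 ⇒ 0x35007 (P1/RW1/US1/PS0)
  lvl1: tbl 0x35, slot 16 ⇒ 0x37007 (P1/RW1/US1/PS0)
  ⇒ phys 0x37D9D  [2 reads]
#7 VA=0x2210797 (r,kernel):
  lvl0: tbl 0x21, slot 17 ⇒ 0x3B007 (P1/RW1/US1/PS0)
  lvl1: tbl 0x3B, slot 16 ⇒ 0x3F007 (P1/RW1/US1/PS0)
  ⇒ phys 0x3F797  [2 reads]

Access #4 fault: NONE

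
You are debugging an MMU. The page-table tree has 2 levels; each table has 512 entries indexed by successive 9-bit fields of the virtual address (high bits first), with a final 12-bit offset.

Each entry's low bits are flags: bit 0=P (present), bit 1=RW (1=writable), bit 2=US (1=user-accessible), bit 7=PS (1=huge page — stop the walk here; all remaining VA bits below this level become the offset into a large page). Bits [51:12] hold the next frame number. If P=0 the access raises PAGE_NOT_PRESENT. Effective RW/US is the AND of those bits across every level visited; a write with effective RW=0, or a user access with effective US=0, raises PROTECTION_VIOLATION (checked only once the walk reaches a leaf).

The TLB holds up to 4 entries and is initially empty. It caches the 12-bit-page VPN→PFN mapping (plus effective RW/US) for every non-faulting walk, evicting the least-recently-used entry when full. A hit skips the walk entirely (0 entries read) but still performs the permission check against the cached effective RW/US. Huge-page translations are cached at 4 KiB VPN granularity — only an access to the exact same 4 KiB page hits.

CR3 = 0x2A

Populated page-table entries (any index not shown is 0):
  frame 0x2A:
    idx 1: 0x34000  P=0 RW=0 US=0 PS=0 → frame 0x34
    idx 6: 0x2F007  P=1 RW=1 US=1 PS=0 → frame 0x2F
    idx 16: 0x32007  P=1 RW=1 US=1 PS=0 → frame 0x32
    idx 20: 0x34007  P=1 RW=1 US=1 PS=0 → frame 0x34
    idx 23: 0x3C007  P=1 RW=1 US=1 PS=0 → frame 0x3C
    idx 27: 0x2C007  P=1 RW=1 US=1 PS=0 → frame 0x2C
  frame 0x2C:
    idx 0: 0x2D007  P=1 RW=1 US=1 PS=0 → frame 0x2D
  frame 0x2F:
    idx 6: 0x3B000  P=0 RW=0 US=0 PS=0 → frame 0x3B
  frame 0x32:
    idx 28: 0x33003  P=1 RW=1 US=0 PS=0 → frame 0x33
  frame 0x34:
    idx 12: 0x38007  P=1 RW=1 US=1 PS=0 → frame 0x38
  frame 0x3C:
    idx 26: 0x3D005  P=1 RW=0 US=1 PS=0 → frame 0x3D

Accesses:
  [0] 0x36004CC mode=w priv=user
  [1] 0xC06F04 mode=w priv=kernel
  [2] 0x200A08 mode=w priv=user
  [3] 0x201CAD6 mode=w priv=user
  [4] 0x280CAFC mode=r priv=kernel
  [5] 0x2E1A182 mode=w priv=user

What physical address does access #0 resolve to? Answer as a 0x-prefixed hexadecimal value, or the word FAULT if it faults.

Walk each access:
#0 VA=0x36004CC (w,user):
  L0 @0x2A[27] → 0x2C007  P=1,RW=1,US=1,PS=0
  L1 @0x2C[0] → 0x2D007  P=1,RW=1,US=1,PS=0
  ⇒ phys 0x2D4CC  [2 reads]
#1 VA=0xC06F04 (w,kernel):
  L0 @0x2A[6] → 0x2F007  P=1,RW=1,US=1,PS=0
  L1 @0x2F[6] → 0x3B000  P=0,RW=0,US=0,PS=0
  → PAGE_NOT_PRESENT  (2 entries read)
#2 VA=0x200A08 (w,user):
  L0 @0x2A[1] → 0x34000  P=0,RW=0,US=0,PS=0
  → PAGE_NOT_PRESENT  (1 entries read)
#3 VA=0x201CAD6 (w,user):
  L0 @0x2A[16] → 0x32007  P=1,RW=1,US=1,PS=0
  L1 @0x32[28] → 0x33003  P=1,RW=1,US=0,PS=0
  → PROTECTION_VIOLATION  (2 entries read)
#4 VA=0x280CAFC (r,kernel):
  L0 @0x2A[20] → 0x34007  P=1,RW=1,US=1,PS=0
  L1 @0x34[12] → 0x38007  P=1,RW=1,US=1,PS=0
  ⇒ phys 0x38AFC  [2 reads]
#5 VA=0x2E1A182 (w,user):
  L0 @0x2A[23] → 0x3C007  P=1,RW=1,US=1,PS=0
  L1 @0x3C[26] → 0x3D005  P=1,RW=0,US=1,PS=0
  → PROTECTION_VIOLATION  (2 entries read)

Access #0 PA: 0x2D4CC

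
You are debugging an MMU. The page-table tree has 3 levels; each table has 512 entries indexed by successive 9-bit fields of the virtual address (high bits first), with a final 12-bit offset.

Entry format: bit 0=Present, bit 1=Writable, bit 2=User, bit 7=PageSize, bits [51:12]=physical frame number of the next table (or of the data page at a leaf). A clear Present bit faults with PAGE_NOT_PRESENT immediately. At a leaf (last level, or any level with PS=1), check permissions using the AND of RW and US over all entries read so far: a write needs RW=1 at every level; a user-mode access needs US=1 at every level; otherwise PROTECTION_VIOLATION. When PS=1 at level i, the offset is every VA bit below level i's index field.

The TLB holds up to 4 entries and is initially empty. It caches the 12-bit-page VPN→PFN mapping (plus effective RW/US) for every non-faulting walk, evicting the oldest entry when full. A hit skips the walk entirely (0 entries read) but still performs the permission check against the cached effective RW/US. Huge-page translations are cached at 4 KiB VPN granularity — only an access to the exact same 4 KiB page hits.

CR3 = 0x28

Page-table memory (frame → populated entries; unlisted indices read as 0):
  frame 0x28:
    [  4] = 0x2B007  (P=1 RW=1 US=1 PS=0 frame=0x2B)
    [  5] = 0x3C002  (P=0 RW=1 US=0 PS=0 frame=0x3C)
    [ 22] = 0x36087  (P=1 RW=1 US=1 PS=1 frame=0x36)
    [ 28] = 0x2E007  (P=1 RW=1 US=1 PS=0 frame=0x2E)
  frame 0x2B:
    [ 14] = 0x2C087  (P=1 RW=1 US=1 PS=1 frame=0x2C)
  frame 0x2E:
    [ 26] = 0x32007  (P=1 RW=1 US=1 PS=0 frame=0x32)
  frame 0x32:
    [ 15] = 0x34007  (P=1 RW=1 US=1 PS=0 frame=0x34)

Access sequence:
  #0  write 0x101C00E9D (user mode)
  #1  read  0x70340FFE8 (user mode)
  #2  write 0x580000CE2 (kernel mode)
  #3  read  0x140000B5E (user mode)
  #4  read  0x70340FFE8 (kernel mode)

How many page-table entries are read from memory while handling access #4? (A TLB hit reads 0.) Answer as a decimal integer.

Trace:
#0 VA=0x101C00E9D (w,user):
  [0] read 0x28 idx=4: raw=0x2B007 flags P=1 W=1 U=1 S=0
  [1] read 0x2B idx=14: raw=0x2C087 flags P=1 W=1 U=1 S=1
  → PA=0x2CE9D (huge @L1)  (2 entries read)
#1 VA=0x70340FFE8 (r,user):
  [0] read 0x28 idx=28: raw=0x2E007 flags P=1 W=1 U=1 S=0
  [1] read 0x2E idx=26: raw=0x32007 flags P=1 W=1 U=1 S=0
  [2] read 0x32 idx=15: raw=0x34007 flags P=1 W=1 U=1 S=0
  → PA=0x34FE8  (3 entries read)
#2 VA=0x580000CE2 (w,kernel):
  [0] read 0x28 idx=22: raw=0x36087 flags P=1 W=1 U=1 S=1
  → PA=0x36CE2 (huge @L0)  (1 entries read)
#3 VA=0x140000B5E (r,user):
  [0] read 0x28 idx=5: raw=0x3C002 flags P=0 W=1 U=0 S=0
  → PAGE_NOT_PRESENT  (1 entries read)
#4 VA=0x70340FFE8 (r,kernel):
  TLB hit vpn=0x70340F → PA=0x34FE8

Entries read for #4: 0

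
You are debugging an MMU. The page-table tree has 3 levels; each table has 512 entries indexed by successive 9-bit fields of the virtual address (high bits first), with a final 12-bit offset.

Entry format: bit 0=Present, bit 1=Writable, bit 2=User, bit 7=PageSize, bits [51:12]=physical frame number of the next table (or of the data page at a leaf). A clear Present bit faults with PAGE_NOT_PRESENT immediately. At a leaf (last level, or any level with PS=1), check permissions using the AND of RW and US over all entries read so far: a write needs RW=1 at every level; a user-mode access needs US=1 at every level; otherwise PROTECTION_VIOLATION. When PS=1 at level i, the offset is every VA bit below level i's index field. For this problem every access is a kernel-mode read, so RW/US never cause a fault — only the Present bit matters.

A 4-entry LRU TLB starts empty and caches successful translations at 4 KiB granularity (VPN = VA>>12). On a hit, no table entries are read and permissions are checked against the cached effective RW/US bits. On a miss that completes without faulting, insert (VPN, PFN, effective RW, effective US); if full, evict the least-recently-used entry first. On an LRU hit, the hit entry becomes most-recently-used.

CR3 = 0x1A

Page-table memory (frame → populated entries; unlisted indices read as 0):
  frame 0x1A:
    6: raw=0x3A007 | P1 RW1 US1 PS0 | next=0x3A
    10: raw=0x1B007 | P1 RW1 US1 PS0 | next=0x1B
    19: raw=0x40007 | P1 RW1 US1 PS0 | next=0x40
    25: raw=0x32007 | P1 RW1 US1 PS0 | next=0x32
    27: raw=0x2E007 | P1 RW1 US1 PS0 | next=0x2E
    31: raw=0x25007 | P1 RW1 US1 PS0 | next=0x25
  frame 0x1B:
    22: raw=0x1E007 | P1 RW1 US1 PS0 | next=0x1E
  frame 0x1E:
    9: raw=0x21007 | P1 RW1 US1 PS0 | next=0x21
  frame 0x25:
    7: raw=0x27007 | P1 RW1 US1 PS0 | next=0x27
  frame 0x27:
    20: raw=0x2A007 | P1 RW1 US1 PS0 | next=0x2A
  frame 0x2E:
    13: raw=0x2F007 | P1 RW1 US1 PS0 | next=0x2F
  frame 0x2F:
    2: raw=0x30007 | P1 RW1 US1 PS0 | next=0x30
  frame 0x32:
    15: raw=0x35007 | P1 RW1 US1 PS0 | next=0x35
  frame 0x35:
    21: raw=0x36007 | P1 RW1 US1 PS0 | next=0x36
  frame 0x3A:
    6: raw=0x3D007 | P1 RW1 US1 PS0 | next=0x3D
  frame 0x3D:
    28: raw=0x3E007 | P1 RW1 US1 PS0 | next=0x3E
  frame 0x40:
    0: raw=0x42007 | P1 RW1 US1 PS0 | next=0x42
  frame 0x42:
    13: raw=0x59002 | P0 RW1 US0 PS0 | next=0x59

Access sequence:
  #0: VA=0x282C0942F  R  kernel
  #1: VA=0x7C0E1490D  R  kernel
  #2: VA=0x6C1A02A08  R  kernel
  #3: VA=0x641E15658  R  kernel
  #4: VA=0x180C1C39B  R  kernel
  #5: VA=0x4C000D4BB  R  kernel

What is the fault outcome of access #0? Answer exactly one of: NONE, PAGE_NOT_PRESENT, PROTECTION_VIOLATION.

Walk each access:
#0 VA=0x282C0942F (r,kernel):
  L0: frame=0x1A idx=10 entry=0x1B007 [P=1 RW=1 US=1 PS=0]
  L1: frame=0x1B idx=22 entry=0x1E007 [P=1 RW=1 US=1 PS=0]
  L2: frame=0x1E idx=9 entry=0x21007 [P=1 RW=1 US=1 PS=0]
  → PA=0x2142F  (3 entries read)
#1 VA=0x7C0E1490D (r,kernel):
  L0: frame=0x1A idx=31 entry=0x25007 [P=1 RW=1 US=1 PS=0]
  L1: frame=0x25 idx=7 entry=0x27007 [P=1 RW=1 US=1 PS=0]
  L2: frame=0x27 idx=20 entry=0x2A007 [P=1 RW=1 US=1 PS=0]
  → PA=0x2A90D  (3 entries read)
#2 VA=0x6C1A02A08 (r,kernel):
  L0: frame=0x1A idx=27 entry=0x2E007 [P=1 RW=1 US=1 PS=0]
  L1: frame=0x2E idx=13 entry=0x2F007 [P=1 RW=1 US=1 PS=0]
  L2: frame=0x2F idx=2 entry=0x30007 [P=1 RW=1 US=1 PS=0]
  → PA=0x30A08  (3 entries read)
#3 VA=0x641E15658 (r,kernel):
  L0: frame=0x1A idx=25 entry=0x32007 [P=1 RW=1 US=1 PS=0]
  L1: frame=0x32 idx=15 entry=0x35007 [P=1 RW=1 US=1 PS=0]
  L2: frame=0x35 idx=21 entry=0x36007 [P=1 RW=1 US=1 PS=0]
  → PA=0x36658  (3 entries read)
#4 VA=0x180C1C39B (r,kernel):
  L0: frame=0x1A idx=6 entry=0x3A007 [P=1 RW=1 US=1 PS=0]
  L1: frame=0x3A idx=6 entry=0x3D007 [P=1 RW=1 US=1 PS=0]
  L2: frame=0x3D idx=28 entry=0x3E007 [P=1 RW=1 US=1 PS=0]
  → PA=0x3E39B  (3 entries read)
#5 VA=0x4C000D4BB (r,kernel):
  L0: frame=0x1A idx=19 entry=0x40007 [P=1 RW=1 US=1 PS=0]
  L1: frame=0x40 idx=0 entry=0x42007 [P=1 RW=1 US=1 PS=0]
  L2: frame=0x42 idx=13 entry=0x59002 [P=0 RW=1 US=0 PS=0]
  ⇒ fault: PAGE_NOT_PRESENT  — 3 lookups

Access #0 fault: NONE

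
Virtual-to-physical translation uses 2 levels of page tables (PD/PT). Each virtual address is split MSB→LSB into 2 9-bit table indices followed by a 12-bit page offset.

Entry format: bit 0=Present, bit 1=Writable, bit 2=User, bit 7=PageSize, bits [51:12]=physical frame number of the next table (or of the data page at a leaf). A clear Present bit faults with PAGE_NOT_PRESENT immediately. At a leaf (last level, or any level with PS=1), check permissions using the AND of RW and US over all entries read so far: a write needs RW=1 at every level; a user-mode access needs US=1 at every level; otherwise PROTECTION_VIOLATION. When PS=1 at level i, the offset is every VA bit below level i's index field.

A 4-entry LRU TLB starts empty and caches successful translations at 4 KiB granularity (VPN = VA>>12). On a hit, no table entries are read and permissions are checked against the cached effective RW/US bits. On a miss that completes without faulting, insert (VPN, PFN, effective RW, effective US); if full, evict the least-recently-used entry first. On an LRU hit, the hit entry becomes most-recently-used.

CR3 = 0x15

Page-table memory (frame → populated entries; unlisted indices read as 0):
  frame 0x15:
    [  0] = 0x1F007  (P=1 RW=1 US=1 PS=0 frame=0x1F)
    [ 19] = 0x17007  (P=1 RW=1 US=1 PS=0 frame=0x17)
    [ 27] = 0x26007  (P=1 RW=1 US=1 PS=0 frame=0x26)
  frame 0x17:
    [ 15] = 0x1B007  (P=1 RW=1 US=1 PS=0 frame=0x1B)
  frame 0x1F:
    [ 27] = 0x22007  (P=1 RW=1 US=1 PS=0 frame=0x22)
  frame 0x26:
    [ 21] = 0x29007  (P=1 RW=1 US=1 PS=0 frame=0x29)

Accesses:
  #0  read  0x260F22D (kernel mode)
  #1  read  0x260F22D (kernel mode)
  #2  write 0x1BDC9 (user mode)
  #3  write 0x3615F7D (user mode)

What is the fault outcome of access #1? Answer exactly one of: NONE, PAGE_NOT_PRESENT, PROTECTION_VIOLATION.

Walk each access:
#0 VA=0x260F22D (r,kernel):
  lvl0: tbl 0x15, slot 19 ⇒ 0x17007 (P1/RW1/US1/PS0)
  lvl1: tbl 0x17, slot 15 ⇒ 0x1B007 (P1/RW1/US1/PS0)
  ⇒ phys 0x1B22D  [2 reads]
#1 VA=0x260F22D (r,kernel):
  TLB hit vpn=0x260F → PA=0x1B22D
#2 VA=0x1BDC9 (w,user):
  lvl0: tbl 0x15, slot 0 ⇒ 0x1F007 (P1/RW1/US1/PS0)
  lvl1: tbl 0x1F, slot 27 ⇒ 0x22007 (P1/RW1/US1/PS0)
  ⇒ phys 0x22DC9  [2 reads]
#3 VA=0x3615F7D (w,user):
  lvl0: tbl 0x15, slot 27 ⇒ 0x26007 (P1/RW1/US1/PS0)
  lvl1: tbl 0x26, slot 21 ⇒ 0x29007 (P1/RW1/US1/PS0)
  ⇒ phys 0x29F7D  [2 reads]

Access #1 fault: NONE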